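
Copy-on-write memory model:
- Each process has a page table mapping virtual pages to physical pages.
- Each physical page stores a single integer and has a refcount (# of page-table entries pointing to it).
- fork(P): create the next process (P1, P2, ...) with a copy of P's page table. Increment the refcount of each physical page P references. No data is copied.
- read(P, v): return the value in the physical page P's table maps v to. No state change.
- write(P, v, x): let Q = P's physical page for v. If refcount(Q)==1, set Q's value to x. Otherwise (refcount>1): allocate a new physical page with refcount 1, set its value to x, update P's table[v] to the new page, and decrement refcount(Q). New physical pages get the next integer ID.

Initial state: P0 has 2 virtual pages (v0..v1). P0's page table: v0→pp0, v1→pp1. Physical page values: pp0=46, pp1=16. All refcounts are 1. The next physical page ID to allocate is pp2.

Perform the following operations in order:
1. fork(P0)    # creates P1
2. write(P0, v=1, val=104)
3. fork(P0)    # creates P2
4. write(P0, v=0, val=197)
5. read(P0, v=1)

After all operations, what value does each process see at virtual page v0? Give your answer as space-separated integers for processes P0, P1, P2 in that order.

Answer: 197 46 46

Derivation:
Op 1: fork(P0) -> P1. 2 ppages; refcounts: pp0:2 pp1:2
Op 2: write(P0, v1, 104). refcount(pp1)=2>1 -> COPY to pp2. 3 ppages; refcounts: pp0:2 pp1:1 pp2:1
Op 3: fork(P0) -> P2. 3 ppages; refcounts: pp0:3 pp1:1 pp2:2
Op 4: write(P0, v0, 197). refcount(pp0)=3>1 -> COPY to pp3. 4 ppages; refcounts: pp0:2 pp1:1 pp2:2 pp3:1
Op 5: read(P0, v1) -> 104. No state change.
P0: v0 -> pp3 = 197
P1: v0 -> pp0 = 46
P2: v0 -> pp0 = 46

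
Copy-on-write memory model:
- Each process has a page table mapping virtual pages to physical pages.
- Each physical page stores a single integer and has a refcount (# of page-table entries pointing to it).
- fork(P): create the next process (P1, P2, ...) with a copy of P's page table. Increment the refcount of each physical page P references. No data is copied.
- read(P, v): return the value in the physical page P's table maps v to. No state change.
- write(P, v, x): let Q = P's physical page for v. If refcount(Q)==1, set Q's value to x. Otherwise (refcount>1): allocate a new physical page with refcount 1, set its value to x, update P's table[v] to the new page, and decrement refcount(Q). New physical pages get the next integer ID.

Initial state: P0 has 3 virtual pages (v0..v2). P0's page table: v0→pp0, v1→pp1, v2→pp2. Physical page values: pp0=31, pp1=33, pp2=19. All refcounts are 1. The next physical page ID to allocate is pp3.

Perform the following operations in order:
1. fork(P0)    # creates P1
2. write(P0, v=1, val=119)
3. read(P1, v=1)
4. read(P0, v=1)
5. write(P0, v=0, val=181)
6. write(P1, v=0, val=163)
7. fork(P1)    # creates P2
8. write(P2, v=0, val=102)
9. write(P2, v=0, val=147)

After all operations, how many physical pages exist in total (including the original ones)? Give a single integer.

Op 1: fork(P0) -> P1. 3 ppages; refcounts: pp0:2 pp1:2 pp2:2
Op 2: write(P0, v1, 119). refcount(pp1)=2>1 -> COPY to pp3. 4 ppages; refcounts: pp0:2 pp1:1 pp2:2 pp3:1
Op 3: read(P1, v1) -> 33. No state change.
Op 4: read(P0, v1) -> 119. No state change.
Op 5: write(P0, v0, 181). refcount(pp0)=2>1 -> COPY to pp4. 5 ppages; refcounts: pp0:1 pp1:1 pp2:2 pp3:1 pp4:1
Op 6: write(P1, v0, 163). refcount(pp0)=1 -> write in place. 5 ppages; refcounts: pp0:1 pp1:1 pp2:2 pp3:1 pp4:1
Op 7: fork(P1) -> P2. 5 ppages; refcounts: pp0:2 pp1:2 pp2:3 pp3:1 pp4:1
Op 8: write(P2, v0, 102). refcount(pp0)=2>1 -> COPY to pp5. 6 ppages; refcounts: pp0:1 pp1:2 pp2:3 pp3:1 pp4:1 pp5:1
Op 9: write(P2, v0, 147). refcount(pp5)=1 -> write in place. 6 ppages; refcounts: pp0:1 pp1:2 pp2:3 pp3:1 pp4:1 pp5:1

Answer: 6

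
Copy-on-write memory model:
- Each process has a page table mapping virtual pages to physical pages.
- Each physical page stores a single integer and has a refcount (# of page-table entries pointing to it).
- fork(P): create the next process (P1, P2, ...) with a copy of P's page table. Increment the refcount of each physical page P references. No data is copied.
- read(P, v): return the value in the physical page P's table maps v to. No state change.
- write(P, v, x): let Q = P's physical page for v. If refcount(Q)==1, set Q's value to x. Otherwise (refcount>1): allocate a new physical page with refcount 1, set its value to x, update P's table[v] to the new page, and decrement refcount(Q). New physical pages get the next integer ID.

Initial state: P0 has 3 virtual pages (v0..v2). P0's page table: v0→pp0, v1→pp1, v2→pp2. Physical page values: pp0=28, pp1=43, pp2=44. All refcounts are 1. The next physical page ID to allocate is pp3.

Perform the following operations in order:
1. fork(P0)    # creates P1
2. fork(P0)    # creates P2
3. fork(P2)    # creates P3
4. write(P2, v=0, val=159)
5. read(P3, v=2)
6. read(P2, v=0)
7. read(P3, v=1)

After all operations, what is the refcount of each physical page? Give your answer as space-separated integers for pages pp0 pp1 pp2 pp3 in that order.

Answer: 3 4 4 1

Derivation:
Op 1: fork(P0) -> P1. 3 ppages; refcounts: pp0:2 pp1:2 pp2:2
Op 2: fork(P0) -> P2. 3 ppages; refcounts: pp0:3 pp1:3 pp2:3
Op 3: fork(P2) -> P3. 3 ppages; refcounts: pp0:4 pp1:4 pp2:4
Op 4: write(P2, v0, 159). refcount(pp0)=4>1 -> COPY to pp3. 4 ppages; refcounts: pp0:3 pp1:4 pp2:4 pp3:1
Op 5: read(P3, v2) -> 44. No state change.
Op 6: read(P2, v0) -> 159. No state change.
Op 7: read(P3, v1) -> 43. No state change.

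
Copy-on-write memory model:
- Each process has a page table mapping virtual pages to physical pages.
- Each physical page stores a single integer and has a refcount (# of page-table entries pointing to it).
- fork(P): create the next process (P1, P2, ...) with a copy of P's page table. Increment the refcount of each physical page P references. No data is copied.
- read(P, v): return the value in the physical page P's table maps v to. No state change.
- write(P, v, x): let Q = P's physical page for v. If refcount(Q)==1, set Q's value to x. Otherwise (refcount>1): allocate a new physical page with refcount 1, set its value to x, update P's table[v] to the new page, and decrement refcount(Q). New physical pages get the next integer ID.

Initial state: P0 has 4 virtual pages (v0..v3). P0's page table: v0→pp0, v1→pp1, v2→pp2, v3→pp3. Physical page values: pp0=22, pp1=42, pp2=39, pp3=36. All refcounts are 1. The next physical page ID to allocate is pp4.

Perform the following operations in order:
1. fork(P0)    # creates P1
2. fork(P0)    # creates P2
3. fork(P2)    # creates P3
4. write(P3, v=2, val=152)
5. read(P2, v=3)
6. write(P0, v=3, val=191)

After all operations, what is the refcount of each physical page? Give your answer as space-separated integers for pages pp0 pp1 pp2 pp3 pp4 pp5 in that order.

Answer: 4 4 3 3 1 1

Derivation:
Op 1: fork(P0) -> P1. 4 ppages; refcounts: pp0:2 pp1:2 pp2:2 pp3:2
Op 2: fork(P0) -> P2. 4 ppages; refcounts: pp0:3 pp1:3 pp2:3 pp3:3
Op 3: fork(P2) -> P3. 4 ppages; refcounts: pp0:4 pp1:4 pp2:4 pp3:4
Op 4: write(P3, v2, 152). refcount(pp2)=4>1 -> COPY to pp4. 5 ppages; refcounts: pp0:4 pp1:4 pp2:3 pp3:4 pp4:1
Op 5: read(P2, v3) -> 36. No state change.
Op 6: write(P0, v3, 191). refcount(pp3)=4>1 -> COPY to pp5. 6 ppages; refcounts: pp0:4 pp1:4 pp2:3 pp3:3 pp4:1 pp5:1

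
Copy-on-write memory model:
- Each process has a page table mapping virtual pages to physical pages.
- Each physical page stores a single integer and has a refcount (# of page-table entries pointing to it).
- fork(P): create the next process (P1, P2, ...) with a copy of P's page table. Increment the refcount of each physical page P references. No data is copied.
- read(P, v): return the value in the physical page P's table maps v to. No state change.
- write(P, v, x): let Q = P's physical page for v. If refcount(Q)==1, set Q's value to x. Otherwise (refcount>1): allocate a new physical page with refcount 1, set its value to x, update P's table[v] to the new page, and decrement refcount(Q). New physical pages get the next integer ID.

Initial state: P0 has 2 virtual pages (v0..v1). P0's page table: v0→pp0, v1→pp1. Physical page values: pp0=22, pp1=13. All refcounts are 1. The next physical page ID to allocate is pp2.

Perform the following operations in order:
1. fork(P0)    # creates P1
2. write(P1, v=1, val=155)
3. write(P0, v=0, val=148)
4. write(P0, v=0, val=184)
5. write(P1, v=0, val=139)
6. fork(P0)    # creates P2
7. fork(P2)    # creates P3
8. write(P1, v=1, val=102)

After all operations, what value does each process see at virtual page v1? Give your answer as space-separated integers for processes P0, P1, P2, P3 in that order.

Answer: 13 102 13 13

Derivation:
Op 1: fork(P0) -> P1. 2 ppages; refcounts: pp0:2 pp1:2
Op 2: write(P1, v1, 155). refcount(pp1)=2>1 -> COPY to pp2. 3 ppages; refcounts: pp0:2 pp1:1 pp2:1
Op 3: write(P0, v0, 148). refcount(pp0)=2>1 -> COPY to pp3. 4 ppages; refcounts: pp0:1 pp1:1 pp2:1 pp3:1
Op 4: write(P0, v0, 184). refcount(pp3)=1 -> write in place. 4 ppages; refcounts: pp0:1 pp1:1 pp2:1 pp3:1
Op 5: write(P1, v0, 139). refcount(pp0)=1 -> write in place. 4 ppages; refcounts: pp0:1 pp1:1 pp2:1 pp3:1
Op 6: fork(P0) -> P2. 4 ppages; refcounts: pp0:1 pp1:2 pp2:1 pp3:2
Op 7: fork(P2) -> P3. 4 ppages; refcounts: pp0:1 pp1:3 pp2:1 pp3:3
Op 8: write(P1, v1, 102). refcount(pp2)=1 -> write in place. 4 ppages; refcounts: pp0:1 pp1:3 pp2:1 pp3:3
P0: v1 -> pp1 = 13
P1: v1 -> pp2 = 102
P2: v1 -> pp1 = 13
P3: v1 -> pp1 = 13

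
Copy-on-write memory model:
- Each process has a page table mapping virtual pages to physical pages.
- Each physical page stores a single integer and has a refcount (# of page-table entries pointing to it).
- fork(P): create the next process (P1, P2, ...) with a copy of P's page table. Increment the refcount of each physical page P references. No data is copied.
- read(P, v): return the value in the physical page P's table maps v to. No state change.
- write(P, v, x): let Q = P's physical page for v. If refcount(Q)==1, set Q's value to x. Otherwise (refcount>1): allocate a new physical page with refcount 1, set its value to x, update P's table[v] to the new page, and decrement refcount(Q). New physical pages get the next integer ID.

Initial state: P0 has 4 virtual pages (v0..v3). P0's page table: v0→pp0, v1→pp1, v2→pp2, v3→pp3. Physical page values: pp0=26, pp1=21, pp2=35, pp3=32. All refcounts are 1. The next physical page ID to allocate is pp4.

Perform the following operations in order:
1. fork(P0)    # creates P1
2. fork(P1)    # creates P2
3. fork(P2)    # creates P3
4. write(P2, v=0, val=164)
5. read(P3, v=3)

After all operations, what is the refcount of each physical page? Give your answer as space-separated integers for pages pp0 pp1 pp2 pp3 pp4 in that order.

Op 1: fork(P0) -> P1. 4 ppages; refcounts: pp0:2 pp1:2 pp2:2 pp3:2
Op 2: fork(P1) -> P2. 4 ppages; refcounts: pp0:3 pp1:3 pp2:3 pp3:3
Op 3: fork(P2) -> P3. 4 ppages; refcounts: pp0:4 pp1:4 pp2:4 pp3:4
Op 4: write(P2, v0, 164). refcount(pp0)=4>1 -> COPY to pp4. 5 ppages; refcounts: pp0:3 pp1:4 pp2:4 pp3:4 pp4:1
Op 5: read(P3, v3) -> 32. No state change.

Answer: 3 4 4 4 1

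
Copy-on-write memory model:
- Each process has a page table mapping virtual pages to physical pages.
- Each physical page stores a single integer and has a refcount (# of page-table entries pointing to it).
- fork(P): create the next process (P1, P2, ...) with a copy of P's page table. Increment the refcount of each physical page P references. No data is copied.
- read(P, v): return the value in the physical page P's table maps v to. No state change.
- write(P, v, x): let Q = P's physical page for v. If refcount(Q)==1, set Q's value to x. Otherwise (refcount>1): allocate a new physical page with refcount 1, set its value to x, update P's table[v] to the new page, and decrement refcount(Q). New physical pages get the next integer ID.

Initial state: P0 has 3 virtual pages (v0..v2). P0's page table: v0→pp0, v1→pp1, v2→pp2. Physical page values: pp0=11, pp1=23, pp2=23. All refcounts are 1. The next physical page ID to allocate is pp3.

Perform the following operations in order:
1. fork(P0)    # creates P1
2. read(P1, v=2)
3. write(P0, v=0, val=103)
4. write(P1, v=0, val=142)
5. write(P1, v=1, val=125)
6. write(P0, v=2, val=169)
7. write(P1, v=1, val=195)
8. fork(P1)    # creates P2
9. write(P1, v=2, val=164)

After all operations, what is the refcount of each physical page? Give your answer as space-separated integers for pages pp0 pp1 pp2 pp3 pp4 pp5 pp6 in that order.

Answer: 2 1 1 1 2 1 1

Derivation:
Op 1: fork(P0) -> P1. 3 ppages; refcounts: pp0:2 pp1:2 pp2:2
Op 2: read(P1, v2) -> 23. No state change.
Op 3: write(P0, v0, 103). refcount(pp0)=2>1 -> COPY to pp3. 4 ppages; refcounts: pp0:1 pp1:2 pp2:2 pp3:1
Op 4: write(P1, v0, 142). refcount(pp0)=1 -> write in place. 4 ppages; refcounts: pp0:1 pp1:2 pp2:2 pp3:1
Op 5: write(P1, v1, 125). refcount(pp1)=2>1 -> COPY to pp4. 5 ppages; refcounts: pp0:1 pp1:1 pp2:2 pp3:1 pp4:1
Op 6: write(P0, v2, 169). refcount(pp2)=2>1 -> COPY to pp5. 6 ppages; refcounts: pp0:1 pp1:1 pp2:1 pp3:1 pp4:1 pp5:1
Op 7: write(P1, v1, 195). refcount(pp4)=1 -> write in place. 6 ppages; refcounts: pp0:1 pp1:1 pp2:1 pp3:1 pp4:1 pp5:1
Op 8: fork(P1) -> P2. 6 ppages; refcounts: pp0:2 pp1:1 pp2:2 pp3:1 pp4:2 pp5:1
Op 9: write(P1, v2, 164). refcount(pp2)=2>1 -> COPY to pp6. 7 ppages; refcounts: pp0:2 pp1:1 pp2:1 pp3:1 pp4:2 pp5:1 pp6:1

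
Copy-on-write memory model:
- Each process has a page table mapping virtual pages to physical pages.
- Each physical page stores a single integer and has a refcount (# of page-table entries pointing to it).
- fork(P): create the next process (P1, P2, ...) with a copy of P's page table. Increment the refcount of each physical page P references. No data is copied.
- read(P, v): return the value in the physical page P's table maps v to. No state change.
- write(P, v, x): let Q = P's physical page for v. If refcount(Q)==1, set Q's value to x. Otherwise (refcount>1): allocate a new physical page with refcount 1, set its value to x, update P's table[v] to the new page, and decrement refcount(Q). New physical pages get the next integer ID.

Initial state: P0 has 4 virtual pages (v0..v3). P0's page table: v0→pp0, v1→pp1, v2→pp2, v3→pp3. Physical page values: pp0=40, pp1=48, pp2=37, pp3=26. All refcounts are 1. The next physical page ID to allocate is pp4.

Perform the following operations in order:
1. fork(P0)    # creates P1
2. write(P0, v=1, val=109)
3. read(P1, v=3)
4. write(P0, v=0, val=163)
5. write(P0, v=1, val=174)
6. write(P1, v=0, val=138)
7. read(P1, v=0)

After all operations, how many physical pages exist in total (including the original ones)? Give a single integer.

Answer: 6

Derivation:
Op 1: fork(P0) -> P1. 4 ppages; refcounts: pp0:2 pp1:2 pp2:2 pp3:2
Op 2: write(P0, v1, 109). refcount(pp1)=2>1 -> COPY to pp4. 5 ppages; refcounts: pp0:2 pp1:1 pp2:2 pp3:2 pp4:1
Op 3: read(P1, v3) -> 26. No state change.
Op 4: write(P0, v0, 163). refcount(pp0)=2>1 -> COPY to pp5. 6 ppages; refcounts: pp0:1 pp1:1 pp2:2 pp3:2 pp4:1 pp5:1
Op 5: write(P0, v1, 174). refcount(pp4)=1 -> write in place. 6 ppages; refcounts: pp0:1 pp1:1 pp2:2 pp3:2 pp4:1 pp5:1
Op 6: write(P1, v0, 138). refcount(pp0)=1 -> write in place. 6 ppages; refcounts: pp0:1 pp1:1 pp2:2 pp3:2 pp4:1 pp5:1
Op 7: read(P1, v0) -> 138. No state change.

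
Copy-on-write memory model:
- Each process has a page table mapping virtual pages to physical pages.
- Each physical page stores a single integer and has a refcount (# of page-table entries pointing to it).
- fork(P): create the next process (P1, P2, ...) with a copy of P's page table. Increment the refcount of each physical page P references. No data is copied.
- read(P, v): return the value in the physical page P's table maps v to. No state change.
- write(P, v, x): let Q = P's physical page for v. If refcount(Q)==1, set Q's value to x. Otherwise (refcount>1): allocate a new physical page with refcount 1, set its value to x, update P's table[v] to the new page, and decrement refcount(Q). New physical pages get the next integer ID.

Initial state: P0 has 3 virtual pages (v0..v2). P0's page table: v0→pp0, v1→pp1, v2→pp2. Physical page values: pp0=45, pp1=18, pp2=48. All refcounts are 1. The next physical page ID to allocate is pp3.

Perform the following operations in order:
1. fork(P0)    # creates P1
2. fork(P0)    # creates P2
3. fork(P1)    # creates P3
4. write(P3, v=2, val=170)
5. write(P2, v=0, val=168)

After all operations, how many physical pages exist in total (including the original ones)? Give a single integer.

Answer: 5

Derivation:
Op 1: fork(P0) -> P1. 3 ppages; refcounts: pp0:2 pp1:2 pp2:2
Op 2: fork(P0) -> P2. 3 ppages; refcounts: pp0:3 pp1:3 pp2:3
Op 3: fork(P1) -> P3. 3 ppages; refcounts: pp0:4 pp1:4 pp2:4
Op 4: write(P3, v2, 170). refcount(pp2)=4>1 -> COPY to pp3. 4 ppages; refcounts: pp0:4 pp1:4 pp2:3 pp3:1
Op 5: write(P2, v0, 168). refcount(pp0)=4>1 -> COPY to pp4. 5 ppages; refcounts: pp0:3 pp1:4 pp2:3 pp3:1 pp4:1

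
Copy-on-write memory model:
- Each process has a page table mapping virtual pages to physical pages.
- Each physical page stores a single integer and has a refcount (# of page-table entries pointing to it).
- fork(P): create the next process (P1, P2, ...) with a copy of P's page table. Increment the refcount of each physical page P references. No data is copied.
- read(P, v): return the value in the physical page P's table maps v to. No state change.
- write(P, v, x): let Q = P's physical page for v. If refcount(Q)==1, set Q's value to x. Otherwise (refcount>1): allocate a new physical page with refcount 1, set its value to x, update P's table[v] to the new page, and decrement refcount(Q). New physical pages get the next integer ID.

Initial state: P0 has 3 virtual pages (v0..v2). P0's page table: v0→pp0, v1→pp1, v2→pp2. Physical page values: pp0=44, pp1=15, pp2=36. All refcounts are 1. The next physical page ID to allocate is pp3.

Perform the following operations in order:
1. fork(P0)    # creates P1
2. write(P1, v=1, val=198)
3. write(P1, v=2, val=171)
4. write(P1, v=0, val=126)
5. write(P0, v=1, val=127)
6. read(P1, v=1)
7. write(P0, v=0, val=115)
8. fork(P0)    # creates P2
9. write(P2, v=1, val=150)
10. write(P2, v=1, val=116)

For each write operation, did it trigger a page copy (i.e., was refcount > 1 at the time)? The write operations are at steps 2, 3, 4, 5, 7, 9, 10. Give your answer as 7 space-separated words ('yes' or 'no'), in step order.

Op 1: fork(P0) -> P1. 3 ppages; refcounts: pp0:2 pp1:2 pp2:2
Op 2: write(P1, v1, 198). refcount(pp1)=2>1 -> COPY to pp3. 4 ppages; refcounts: pp0:2 pp1:1 pp2:2 pp3:1
Op 3: write(P1, v2, 171). refcount(pp2)=2>1 -> COPY to pp4. 5 ppages; refcounts: pp0:2 pp1:1 pp2:1 pp3:1 pp4:1
Op 4: write(P1, v0, 126). refcount(pp0)=2>1 -> COPY to pp5. 6 ppages; refcounts: pp0:1 pp1:1 pp2:1 pp3:1 pp4:1 pp5:1
Op 5: write(P0, v1, 127). refcount(pp1)=1 -> write in place. 6 ppages; refcounts: pp0:1 pp1:1 pp2:1 pp3:1 pp4:1 pp5:1
Op 6: read(P1, v1) -> 198. No state change.
Op 7: write(P0, v0, 115). refcount(pp0)=1 -> write in place. 6 ppages; refcounts: pp0:1 pp1:1 pp2:1 pp3:1 pp4:1 pp5:1
Op 8: fork(P0) -> P2. 6 ppages; refcounts: pp0:2 pp1:2 pp2:2 pp3:1 pp4:1 pp5:1
Op 9: write(P2, v1, 150). refcount(pp1)=2>1 -> COPY to pp6. 7 ppages; refcounts: pp0:2 pp1:1 pp2:2 pp3:1 pp4:1 pp5:1 pp6:1
Op 10: write(P2, v1, 116). refcount(pp6)=1 -> write in place. 7 ppages; refcounts: pp0:2 pp1:1 pp2:2 pp3:1 pp4:1 pp5:1 pp6:1

yes yes yes no no yes no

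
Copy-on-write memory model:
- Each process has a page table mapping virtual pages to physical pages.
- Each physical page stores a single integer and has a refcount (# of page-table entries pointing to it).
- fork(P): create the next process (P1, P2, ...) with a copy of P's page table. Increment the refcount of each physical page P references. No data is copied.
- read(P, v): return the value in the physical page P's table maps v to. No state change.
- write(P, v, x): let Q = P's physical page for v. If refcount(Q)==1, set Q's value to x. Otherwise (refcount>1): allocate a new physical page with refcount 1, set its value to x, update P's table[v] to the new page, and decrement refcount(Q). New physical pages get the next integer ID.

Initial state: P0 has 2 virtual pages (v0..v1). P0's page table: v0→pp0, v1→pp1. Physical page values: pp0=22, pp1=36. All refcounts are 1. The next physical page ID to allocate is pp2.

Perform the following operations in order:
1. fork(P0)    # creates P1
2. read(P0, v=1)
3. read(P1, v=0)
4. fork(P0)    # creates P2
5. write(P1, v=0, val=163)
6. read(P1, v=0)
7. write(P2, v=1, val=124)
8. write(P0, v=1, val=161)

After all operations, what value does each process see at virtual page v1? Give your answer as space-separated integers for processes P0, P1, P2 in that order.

Answer: 161 36 124

Derivation:
Op 1: fork(P0) -> P1. 2 ppages; refcounts: pp0:2 pp1:2
Op 2: read(P0, v1) -> 36. No state change.
Op 3: read(P1, v0) -> 22. No state change.
Op 4: fork(P0) -> P2. 2 ppages; refcounts: pp0:3 pp1:3
Op 5: write(P1, v0, 163). refcount(pp0)=3>1 -> COPY to pp2. 3 ppages; refcounts: pp0:2 pp1:3 pp2:1
Op 6: read(P1, v0) -> 163. No state change.
Op 7: write(P2, v1, 124). refcount(pp1)=3>1 -> COPY to pp3. 4 ppages; refcounts: pp0:2 pp1:2 pp2:1 pp3:1
Op 8: write(P0, v1, 161). refcount(pp1)=2>1 -> COPY to pp4. 5 ppages; refcounts: pp0:2 pp1:1 pp2:1 pp3:1 pp4:1
P0: v1 -> pp4 = 161
P1: v1 -> pp1 = 36
P2: v1 -> pp3 = 124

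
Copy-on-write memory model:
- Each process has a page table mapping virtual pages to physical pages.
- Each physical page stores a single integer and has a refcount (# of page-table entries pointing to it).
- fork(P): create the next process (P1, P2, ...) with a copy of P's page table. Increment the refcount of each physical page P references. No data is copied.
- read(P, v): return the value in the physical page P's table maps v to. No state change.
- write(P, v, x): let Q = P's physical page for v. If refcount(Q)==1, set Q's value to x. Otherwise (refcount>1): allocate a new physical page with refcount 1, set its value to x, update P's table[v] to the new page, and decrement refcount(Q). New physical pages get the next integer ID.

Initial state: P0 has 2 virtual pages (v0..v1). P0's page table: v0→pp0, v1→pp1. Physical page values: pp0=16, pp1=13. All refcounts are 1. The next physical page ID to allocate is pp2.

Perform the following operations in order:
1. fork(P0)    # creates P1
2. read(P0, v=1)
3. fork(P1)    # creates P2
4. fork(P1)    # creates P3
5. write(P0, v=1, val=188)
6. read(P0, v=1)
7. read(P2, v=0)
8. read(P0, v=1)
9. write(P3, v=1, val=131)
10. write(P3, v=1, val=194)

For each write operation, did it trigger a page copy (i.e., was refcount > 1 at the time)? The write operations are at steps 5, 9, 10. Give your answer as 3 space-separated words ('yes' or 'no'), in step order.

Op 1: fork(P0) -> P1. 2 ppages; refcounts: pp0:2 pp1:2
Op 2: read(P0, v1) -> 13. No state change.
Op 3: fork(P1) -> P2. 2 ppages; refcounts: pp0:3 pp1:3
Op 4: fork(P1) -> P3. 2 ppages; refcounts: pp0:4 pp1:4
Op 5: write(P0, v1, 188). refcount(pp1)=4>1 -> COPY to pp2. 3 ppages; refcounts: pp0:4 pp1:3 pp2:1
Op 6: read(P0, v1) -> 188. No state change.
Op 7: read(P2, v0) -> 16. No state change.
Op 8: read(P0, v1) -> 188. No state change.
Op 9: write(P3, v1, 131). refcount(pp1)=3>1 -> COPY to pp3. 4 ppages; refcounts: pp0:4 pp1:2 pp2:1 pp3:1
Op 10: write(P3, v1, 194). refcount(pp3)=1 -> write in place. 4 ppages; refcounts: pp0:4 pp1:2 pp2:1 pp3:1

yes yes no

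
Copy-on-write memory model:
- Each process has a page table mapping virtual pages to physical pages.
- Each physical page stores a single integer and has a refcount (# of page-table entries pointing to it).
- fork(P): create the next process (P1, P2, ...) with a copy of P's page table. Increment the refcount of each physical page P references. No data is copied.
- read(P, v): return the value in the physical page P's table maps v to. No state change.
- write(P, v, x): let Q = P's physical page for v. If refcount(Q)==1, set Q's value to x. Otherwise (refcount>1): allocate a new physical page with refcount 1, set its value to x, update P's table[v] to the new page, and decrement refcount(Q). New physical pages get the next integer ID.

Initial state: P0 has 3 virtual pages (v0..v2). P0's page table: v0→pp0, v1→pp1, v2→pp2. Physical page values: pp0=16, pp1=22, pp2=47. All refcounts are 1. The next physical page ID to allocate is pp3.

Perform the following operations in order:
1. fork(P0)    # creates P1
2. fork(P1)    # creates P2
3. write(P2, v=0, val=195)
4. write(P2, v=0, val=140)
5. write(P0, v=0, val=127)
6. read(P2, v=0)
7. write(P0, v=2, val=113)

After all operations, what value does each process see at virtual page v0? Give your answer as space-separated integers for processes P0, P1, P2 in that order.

Op 1: fork(P0) -> P1. 3 ppages; refcounts: pp0:2 pp1:2 pp2:2
Op 2: fork(P1) -> P2. 3 ppages; refcounts: pp0:3 pp1:3 pp2:3
Op 3: write(P2, v0, 195). refcount(pp0)=3>1 -> COPY to pp3. 4 ppages; refcounts: pp0:2 pp1:3 pp2:3 pp3:1
Op 4: write(P2, v0, 140). refcount(pp3)=1 -> write in place. 4 ppages; refcounts: pp0:2 pp1:3 pp2:3 pp3:1
Op 5: write(P0, v0, 127). refcount(pp0)=2>1 -> COPY to pp4. 5 ppages; refcounts: pp0:1 pp1:3 pp2:3 pp3:1 pp4:1
Op 6: read(P2, v0) -> 140. No state change.
Op 7: write(P0, v2, 113). refcount(pp2)=3>1 -> COPY to pp5. 6 ppages; refcounts: pp0:1 pp1:3 pp2:2 pp3:1 pp4:1 pp5:1
P0: v0 -> pp4 = 127
P1: v0 -> pp0 = 16
P2: v0 -> pp3 = 140

Answer: 127 16 140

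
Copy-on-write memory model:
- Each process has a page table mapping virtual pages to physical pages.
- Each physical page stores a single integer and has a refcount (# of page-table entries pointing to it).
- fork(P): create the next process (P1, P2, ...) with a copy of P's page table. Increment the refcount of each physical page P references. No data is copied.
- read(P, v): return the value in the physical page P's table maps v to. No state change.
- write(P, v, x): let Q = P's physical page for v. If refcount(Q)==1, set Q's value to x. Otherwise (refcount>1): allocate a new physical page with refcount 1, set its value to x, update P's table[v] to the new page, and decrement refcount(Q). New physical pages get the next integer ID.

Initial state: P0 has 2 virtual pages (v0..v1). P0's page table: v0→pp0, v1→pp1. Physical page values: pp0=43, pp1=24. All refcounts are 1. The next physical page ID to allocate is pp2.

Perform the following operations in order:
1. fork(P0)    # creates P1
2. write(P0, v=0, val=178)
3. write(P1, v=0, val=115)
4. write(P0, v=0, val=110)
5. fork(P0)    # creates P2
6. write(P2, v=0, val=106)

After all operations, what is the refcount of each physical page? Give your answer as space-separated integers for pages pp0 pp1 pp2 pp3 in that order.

Op 1: fork(P0) -> P1. 2 ppages; refcounts: pp0:2 pp1:2
Op 2: write(P0, v0, 178). refcount(pp0)=2>1 -> COPY to pp2. 3 ppages; refcounts: pp0:1 pp1:2 pp2:1
Op 3: write(P1, v0, 115). refcount(pp0)=1 -> write in place. 3 ppages; refcounts: pp0:1 pp1:2 pp2:1
Op 4: write(P0, v0, 110). refcount(pp2)=1 -> write in place. 3 ppages; refcounts: pp0:1 pp1:2 pp2:1
Op 5: fork(P0) -> P2. 3 ppages; refcounts: pp0:1 pp1:3 pp2:2
Op 6: write(P2, v0, 106). refcount(pp2)=2>1 -> COPY to pp3. 4 ppages; refcounts: pp0:1 pp1:3 pp2:1 pp3:1

Answer: 1 3 1 1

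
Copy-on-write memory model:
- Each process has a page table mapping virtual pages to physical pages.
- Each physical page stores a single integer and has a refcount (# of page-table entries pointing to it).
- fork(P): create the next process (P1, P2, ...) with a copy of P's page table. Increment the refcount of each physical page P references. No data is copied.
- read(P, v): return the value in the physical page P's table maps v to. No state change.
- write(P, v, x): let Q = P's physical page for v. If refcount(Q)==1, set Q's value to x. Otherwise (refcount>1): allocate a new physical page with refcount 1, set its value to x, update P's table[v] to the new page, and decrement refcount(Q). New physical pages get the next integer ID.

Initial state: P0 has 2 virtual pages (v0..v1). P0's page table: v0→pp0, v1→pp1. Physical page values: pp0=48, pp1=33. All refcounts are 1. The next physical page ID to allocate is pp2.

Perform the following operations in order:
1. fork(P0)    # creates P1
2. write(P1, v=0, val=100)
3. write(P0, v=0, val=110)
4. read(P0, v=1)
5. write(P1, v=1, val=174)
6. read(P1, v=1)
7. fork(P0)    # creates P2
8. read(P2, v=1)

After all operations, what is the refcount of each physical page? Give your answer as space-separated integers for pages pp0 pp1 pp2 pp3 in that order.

Op 1: fork(P0) -> P1. 2 ppages; refcounts: pp0:2 pp1:2
Op 2: write(P1, v0, 100). refcount(pp0)=2>1 -> COPY to pp2. 3 ppages; refcounts: pp0:1 pp1:2 pp2:1
Op 3: write(P0, v0, 110). refcount(pp0)=1 -> write in place. 3 ppages; refcounts: pp0:1 pp1:2 pp2:1
Op 4: read(P0, v1) -> 33. No state change.
Op 5: write(P1, v1, 174). refcount(pp1)=2>1 -> COPY to pp3. 4 ppages; refcounts: pp0:1 pp1:1 pp2:1 pp3:1
Op 6: read(P1, v1) -> 174. No state change.
Op 7: fork(P0) -> P2. 4 ppages; refcounts: pp0:2 pp1:2 pp2:1 pp3:1
Op 8: read(P2, v1) -> 33. No state change.

Answer: 2 2 1 1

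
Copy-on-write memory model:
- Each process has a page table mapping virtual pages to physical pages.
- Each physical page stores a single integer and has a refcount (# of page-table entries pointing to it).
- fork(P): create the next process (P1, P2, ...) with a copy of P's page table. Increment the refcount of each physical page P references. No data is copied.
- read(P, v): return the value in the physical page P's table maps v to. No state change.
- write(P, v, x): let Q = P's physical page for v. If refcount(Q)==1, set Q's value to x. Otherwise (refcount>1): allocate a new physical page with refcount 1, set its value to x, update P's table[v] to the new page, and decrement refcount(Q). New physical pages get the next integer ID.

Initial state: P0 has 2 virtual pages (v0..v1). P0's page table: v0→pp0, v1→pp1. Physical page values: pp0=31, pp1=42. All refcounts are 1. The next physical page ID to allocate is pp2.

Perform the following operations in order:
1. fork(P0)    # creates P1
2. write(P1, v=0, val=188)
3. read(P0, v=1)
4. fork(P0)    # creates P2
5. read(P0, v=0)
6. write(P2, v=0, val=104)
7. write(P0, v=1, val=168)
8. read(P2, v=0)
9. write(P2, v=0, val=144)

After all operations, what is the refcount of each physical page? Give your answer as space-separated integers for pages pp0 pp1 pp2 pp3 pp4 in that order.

Answer: 1 2 1 1 1

Derivation:
Op 1: fork(P0) -> P1. 2 ppages; refcounts: pp0:2 pp1:2
Op 2: write(P1, v0, 188). refcount(pp0)=2>1 -> COPY to pp2. 3 ppages; refcounts: pp0:1 pp1:2 pp2:1
Op 3: read(P0, v1) -> 42. No state change.
Op 4: fork(P0) -> P2. 3 ppages; refcounts: pp0:2 pp1:3 pp2:1
Op 5: read(P0, v0) -> 31. No state change.
Op 6: write(P2, v0, 104). refcount(pp0)=2>1 -> COPY to pp3. 4 ppages; refcounts: pp0:1 pp1:3 pp2:1 pp3:1
Op 7: write(P0, v1, 168). refcount(pp1)=3>1 -> COPY to pp4. 5 ppages; refcounts: pp0:1 pp1:2 pp2:1 pp3:1 pp4:1
Op 8: read(P2, v0) -> 104. No state change.
Op 9: write(P2, v0, 144). refcount(pp3)=1 -> write in place. 5 ppages; refcounts: pp0:1 pp1:2 pp2:1 pp3:1 pp4:1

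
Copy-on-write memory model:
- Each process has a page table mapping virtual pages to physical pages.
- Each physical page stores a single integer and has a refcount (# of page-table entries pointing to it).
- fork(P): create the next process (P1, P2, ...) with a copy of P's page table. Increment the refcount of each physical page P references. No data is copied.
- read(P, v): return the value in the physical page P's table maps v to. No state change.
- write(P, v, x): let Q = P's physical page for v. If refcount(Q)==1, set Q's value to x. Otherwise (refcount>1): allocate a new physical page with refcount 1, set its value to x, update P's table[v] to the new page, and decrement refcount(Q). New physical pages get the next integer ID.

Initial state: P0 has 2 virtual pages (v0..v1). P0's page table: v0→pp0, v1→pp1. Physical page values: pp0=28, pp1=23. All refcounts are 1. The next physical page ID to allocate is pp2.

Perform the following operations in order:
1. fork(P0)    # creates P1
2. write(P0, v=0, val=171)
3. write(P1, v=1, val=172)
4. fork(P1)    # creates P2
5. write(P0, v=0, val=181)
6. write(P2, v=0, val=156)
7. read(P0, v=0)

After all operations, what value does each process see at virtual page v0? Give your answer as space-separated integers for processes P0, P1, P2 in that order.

Op 1: fork(P0) -> P1. 2 ppages; refcounts: pp0:2 pp1:2
Op 2: write(P0, v0, 171). refcount(pp0)=2>1 -> COPY to pp2. 3 ppages; refcounts: pp0:1 pp1:2 pp2:1
Op 3: write(P1, v1, 172). refcount(pp1)=2>1 -> COPY to pp3. 4 ppages; refcounts: pp0:1 pp1:1 pp2:1 pp3:1
Op 4: fork(P1) -> P2. 4 ppages; refcounts: pp0:2 pp1:1 pp2:1 pp3:2
Op 5: write(P0, v0, 181). refcount(pp2)=1 -> write in place. 4 ppages; refcounts: pp0:2 pp1:1 pp2:1 pp3:2
Op 6: write(P2, v0, 156). refcount(pp0)=2>1 -> COPY to pp4. 5 ppages; refcounts: pp0:1 pp1:1 pp2:1 pp3:2 pp4:1
Op 7: read(P0, v0) -> 181. No state change.
P0: v0 -> pp2 = 181
P1: v0 -> pp0 = 28
P2: v0 -> pp4 = 156

Answer: 181 28 156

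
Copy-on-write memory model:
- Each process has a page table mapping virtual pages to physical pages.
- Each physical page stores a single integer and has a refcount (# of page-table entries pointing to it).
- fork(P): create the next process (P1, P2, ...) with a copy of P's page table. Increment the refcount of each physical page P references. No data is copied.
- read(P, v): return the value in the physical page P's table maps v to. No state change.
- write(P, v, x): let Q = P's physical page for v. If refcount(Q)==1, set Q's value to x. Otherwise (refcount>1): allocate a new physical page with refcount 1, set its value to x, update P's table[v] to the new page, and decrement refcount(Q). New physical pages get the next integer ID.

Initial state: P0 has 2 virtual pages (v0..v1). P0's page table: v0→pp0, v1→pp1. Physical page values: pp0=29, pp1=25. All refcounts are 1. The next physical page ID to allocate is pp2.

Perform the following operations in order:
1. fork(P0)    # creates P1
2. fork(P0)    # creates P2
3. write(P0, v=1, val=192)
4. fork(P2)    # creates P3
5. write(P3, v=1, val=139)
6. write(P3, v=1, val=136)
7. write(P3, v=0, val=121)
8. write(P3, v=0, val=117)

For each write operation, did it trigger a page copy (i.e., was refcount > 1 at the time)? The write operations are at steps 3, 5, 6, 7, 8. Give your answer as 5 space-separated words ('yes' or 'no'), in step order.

Op 1: fork(P0) -> P1. 2 ppages; refcounts: pp0:2 pp1:2
Op 2: fork(P0) -> P2. 2 ppages; refcounts: pp0:3 pp1:3
Op 3: write(P0, v1, 192). refcount(pp1)=3>1 -> COPY to pp2. 3 ppages; refcounts: pp0:3 pp1:2 pp2:1
Op 4: fork(P2) -> P3. 3 ppages; refcounts: pp0:4 pp1:3 pp2:1
Op 5: write(P3, v1, 139). refcount(pp1)=3>1 -> COPY to pp3. 4 ppages; refcounts: pp0:4 pp1:2 pp2:1 pp3:1
Op 6: write(P3, v1, 136). refcount(pp3)=1 -> write in place. 4 ppages; refcounts: pp0:4 pp1:2 pp2:1 pp3:1
Op 7: write(P3, v0, 121). refcount(pp0)=4>1 -> COPY to pp4. 5 ppages; refcounts: pp0:3 pp1:2 pp2:1 pp3:1 pp4:1
Op 8: write(P3, v0, 117). refcount(pp4)=1 -> write in place. 5 ppages; refcounts: pp0:3 pp1:2 pp2:1 pp3:1 pp4:1

yes yes no yes no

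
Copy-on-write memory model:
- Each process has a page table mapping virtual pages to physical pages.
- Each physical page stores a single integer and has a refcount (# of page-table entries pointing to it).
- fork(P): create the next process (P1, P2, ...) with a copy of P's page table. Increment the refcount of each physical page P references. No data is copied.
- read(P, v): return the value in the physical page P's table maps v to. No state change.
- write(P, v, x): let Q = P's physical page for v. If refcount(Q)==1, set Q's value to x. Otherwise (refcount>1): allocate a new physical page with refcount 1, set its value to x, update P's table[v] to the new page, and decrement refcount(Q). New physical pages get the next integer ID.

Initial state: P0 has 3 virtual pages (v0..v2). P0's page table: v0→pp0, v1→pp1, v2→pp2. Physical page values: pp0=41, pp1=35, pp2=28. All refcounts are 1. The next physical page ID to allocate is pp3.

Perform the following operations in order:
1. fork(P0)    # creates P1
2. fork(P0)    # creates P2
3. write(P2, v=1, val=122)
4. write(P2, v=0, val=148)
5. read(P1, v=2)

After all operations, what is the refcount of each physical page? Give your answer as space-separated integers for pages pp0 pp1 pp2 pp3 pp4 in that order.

Op 1: fork(P0) -> P1. 3 ppages; refcounts: pp0:2 pp1:2 pp2:2
Op 2: fork(P0) -> P2. 3 ppages; refcounts: pp0:3 pp1:3 pp2:3
Op 3: write(P2, v1, 122). refcount(pp1)=3>1 -> COPY to pp3. 4 ppages; refcounts: pp0:3 pp1:2 pp2:3 pp3:1
Op 4: write(P2, v0, 148). refcount(pp0)=3>1 -> COPY to pp4. 5 ppages; refcounts: pp0:2 pp1:2 pp2:3 pp3:1 pp4:1
Op 5: read(P1, v2) -> 28. No state change.

Answer: 2 2 3 1 1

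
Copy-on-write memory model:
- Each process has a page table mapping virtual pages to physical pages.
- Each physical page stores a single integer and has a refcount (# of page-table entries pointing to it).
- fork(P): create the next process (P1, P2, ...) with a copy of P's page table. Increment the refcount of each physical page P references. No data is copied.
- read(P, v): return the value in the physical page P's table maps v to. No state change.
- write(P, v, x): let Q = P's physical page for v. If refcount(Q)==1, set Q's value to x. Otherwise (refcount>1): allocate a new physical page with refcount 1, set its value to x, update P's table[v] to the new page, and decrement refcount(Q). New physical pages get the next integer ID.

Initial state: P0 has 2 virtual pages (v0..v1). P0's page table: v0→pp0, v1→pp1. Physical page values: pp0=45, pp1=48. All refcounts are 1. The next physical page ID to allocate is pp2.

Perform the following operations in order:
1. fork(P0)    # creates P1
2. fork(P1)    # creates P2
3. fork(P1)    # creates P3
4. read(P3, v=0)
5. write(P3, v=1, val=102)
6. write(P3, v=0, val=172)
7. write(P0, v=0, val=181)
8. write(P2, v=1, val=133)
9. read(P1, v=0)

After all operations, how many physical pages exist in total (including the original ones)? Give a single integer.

Op 1: fork(P0) -> P1. 2 ppages; refcounts: pp0:2 pp1:2
Op 2: fork(P1) -> P2. 2 ppages; refcounts: pp0:3 pp1:3
Op 3: fork(P1) -> P3. 2 ppages; refcounts: pp0:4 pp1:4
Op 4: read(P3, v0) -> 45. No state change.
Op 5: write(P3, v1, 102). refcount(pp1)=4>1 -> COPY to pp2. 3 ppages; refcounts: pp0:4 pp1:3 pp2:1
Op 6: write(P3, v0, 172). refcount(pp0)=4>1 -> COPY to pp3. 4 ppages; refcounts: pp0:3 pp1:3 pp2:1 pp3:1
Op 7: write(P0, v0, 181). refcount(pp0)=3>1 -> COPY to pp4. 5 ppages; refcounts: pp0:2 pp1:3 pp2:1 pp3:1 pp4:1
Op 8: write(P2, v1, 133). refcount(pp1)=3>1 -> COPY to pp5. 6 ppages; refcounts: pp0:2 pp1:2 pp2:1 pp3:1 pp4:1 pp5:1
Op 9: read(P1, v0) -> 45. No state change.

Answer: 6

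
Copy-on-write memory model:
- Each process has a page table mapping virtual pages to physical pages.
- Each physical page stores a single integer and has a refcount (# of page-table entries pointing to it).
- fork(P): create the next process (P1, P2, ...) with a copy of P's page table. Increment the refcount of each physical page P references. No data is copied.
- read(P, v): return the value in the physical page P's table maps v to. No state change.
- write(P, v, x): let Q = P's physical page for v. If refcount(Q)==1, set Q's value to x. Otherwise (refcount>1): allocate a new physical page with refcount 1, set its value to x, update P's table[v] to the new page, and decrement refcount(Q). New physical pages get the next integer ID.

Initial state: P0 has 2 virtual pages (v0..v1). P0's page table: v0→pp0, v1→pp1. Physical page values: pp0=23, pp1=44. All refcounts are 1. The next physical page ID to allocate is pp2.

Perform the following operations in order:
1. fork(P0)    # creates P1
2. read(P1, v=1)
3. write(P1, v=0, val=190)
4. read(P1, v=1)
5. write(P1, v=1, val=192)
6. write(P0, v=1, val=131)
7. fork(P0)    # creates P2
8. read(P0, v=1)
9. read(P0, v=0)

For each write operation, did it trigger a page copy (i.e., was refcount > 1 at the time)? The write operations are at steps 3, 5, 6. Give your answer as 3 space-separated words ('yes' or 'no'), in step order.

Op 1: fork(P0) -> P1. 2 ppages; refcounts: pp0:2 pp1:2
Op 2: read(P1, v1) -> 44. No state change.
Op 3: write(P1, v0, 190). refcount(pp0)=2>1 -> COPY to pp2. 3 ppages; refcounts: pp0:1 pp1:2 pp2:1
Op 4: read(P1, v1) -> 44. No state change.
Op 5: write(P1, v1, 192). refcount(pp1)=2>1 -> COPY to pp3. 4 ppages; refcounts: pp0:1 pp1:1 pp2:1 pp3:1
Op 6: write(P0, v1, 131). refcount(pp1)=1 -> write in place. 4 ppages; refcounts: pp0:1 pp1:1 pp2:1 pp3:1
Op 7: fork(P0) -> P2. 4 ppages; refcounts: pp0:2 pp1:2 pp2:1 pp3:1
Op 8: read(P0, v1) -> 131. No state change.
Op 9: read(P0, v0) -> 23. No state change.

yes yes no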